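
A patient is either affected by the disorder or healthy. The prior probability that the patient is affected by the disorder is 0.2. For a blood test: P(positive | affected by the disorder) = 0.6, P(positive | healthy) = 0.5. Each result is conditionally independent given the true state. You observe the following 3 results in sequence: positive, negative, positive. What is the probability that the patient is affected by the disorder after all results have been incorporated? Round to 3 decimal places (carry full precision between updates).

After 'positive': P(affected) = 0.6·0.2000 / (0.6·0.2000 + 0.5·0.8000) ≈ 0.2308
After 'negative': P(affected) = 0.4·0.2308 / (0.4·0.2308 + 0.5·0.7692) ≈ 0.1935
After 'positive': P(affected) = 0.6·0.1935 / (0.6·0.1935 + 0.5·0.8065) ≈ 0.2236

0.224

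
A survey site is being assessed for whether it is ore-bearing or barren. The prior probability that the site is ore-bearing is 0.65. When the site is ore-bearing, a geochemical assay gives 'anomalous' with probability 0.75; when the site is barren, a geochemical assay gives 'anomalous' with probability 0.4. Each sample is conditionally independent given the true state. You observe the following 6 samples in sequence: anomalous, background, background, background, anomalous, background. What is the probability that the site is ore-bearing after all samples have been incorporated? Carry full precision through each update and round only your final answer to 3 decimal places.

After 'anomalous': P(ore) = 0.75·0.6500 / (0.75·0.6500 + 0.4·0.3500) ≈ 0.7769
After 'background': P(ore) = 0.25·0.7769 / (0.25·0.7769 + 0.6·0.2231) ≈ 0.5920
After 'background': P(ore) = 0.25·0.5920 / (0.25·0.5920 + 0.6·0.4080) ≈ 0.3768
After 'background': P(ore) = 0.25·0.3768 / (0.25·0.3768 + 0.6·0.6232) ≈ 0.2012
After 'anomalous': P(ore) = 0.75·0.2012 / (0.75·0.2012 + 0.4·0.7988) ≈ 0.3208
After 'background': P(ore) = 0.25·0.3208 / (0.25·0.3208 + 0.6·0.6792) ≈ 0.1644

0.164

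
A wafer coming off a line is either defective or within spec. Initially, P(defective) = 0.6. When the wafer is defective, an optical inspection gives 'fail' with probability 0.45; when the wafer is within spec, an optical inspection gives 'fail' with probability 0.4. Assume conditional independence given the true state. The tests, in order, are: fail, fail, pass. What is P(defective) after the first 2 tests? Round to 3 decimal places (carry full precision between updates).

After 'fail': P(defective) = 0.45·0.6000 / (0.45·0.6000 + 0.4·0.4000) ≈ 0.6279
After 'fail': P(defective) = 0.45·0.6279 / (0.45·0.6279 + 0.4·0.3721) ≈ 0.6550

0.655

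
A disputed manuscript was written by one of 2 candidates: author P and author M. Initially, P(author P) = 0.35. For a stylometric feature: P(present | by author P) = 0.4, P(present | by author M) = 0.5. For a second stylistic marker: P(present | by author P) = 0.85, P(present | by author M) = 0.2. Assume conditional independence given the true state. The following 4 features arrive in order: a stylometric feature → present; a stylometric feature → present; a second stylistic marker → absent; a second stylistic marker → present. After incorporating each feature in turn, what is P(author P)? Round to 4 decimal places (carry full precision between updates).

0.2154

After a stylometric feature='present': P(author P) = 0.4·0.3500 / (0.4·0.3500 + 0.5·0.6500) ≈ 0.3011
After a stylometric feature='present': P(author P) = 0.4·0.3011 / (0.4·0.3011 + 0.5·0.6989) ≈ 0.2563
After a second stylistic marker='absent': P(author P) = 0.15·0.2563 / (0.15·0.2563 + 0.8·0.7437) ≈ 0.0607
After a second stylistic marker='present': P(author P) = 0.85·0.0607 / (0.85·0.0607 + 0.2·0.9393) ≈ 0.2154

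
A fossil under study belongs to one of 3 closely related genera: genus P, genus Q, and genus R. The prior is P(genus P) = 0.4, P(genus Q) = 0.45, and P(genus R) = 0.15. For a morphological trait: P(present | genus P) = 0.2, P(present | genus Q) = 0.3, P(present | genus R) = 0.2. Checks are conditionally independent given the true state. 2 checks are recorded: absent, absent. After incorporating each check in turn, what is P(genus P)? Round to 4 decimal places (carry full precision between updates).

Apply Bayes' rule sequentially, carrying P(genus P) forward.
After 'absent': normaliser = 0.8·0.4000 + 0.7·0.4500 + 0.8·0.1500; P(genus P) ≈ 0.4238, P(genus Q) ≈ 0.4172, P(genus R) ≈ 0.1589
After 'absent': normaliser = 0.8·0.4238 + 0.7·0.4172 + 0.8·0.1589; P(genus P) ≈ 0.4472, P(genus Q) ≈ 0.3852, P(genus R) ≈ 0.1677

0.4472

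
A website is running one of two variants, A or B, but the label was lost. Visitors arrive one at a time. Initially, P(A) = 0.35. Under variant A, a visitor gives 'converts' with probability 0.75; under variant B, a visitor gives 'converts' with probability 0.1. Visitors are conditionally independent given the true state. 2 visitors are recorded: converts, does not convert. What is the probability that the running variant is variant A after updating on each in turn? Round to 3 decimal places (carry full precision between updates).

After 'converts': P(A) = 0.75·0.3500 / (0.75·0.3500 + 0.1·0.6500) ≈ 0.8015
After 'does not convert': P(A) = 0.25·0.8015 / (0.25·0.8015 + 0.9·0.1985) ≈ 0.5287

0.529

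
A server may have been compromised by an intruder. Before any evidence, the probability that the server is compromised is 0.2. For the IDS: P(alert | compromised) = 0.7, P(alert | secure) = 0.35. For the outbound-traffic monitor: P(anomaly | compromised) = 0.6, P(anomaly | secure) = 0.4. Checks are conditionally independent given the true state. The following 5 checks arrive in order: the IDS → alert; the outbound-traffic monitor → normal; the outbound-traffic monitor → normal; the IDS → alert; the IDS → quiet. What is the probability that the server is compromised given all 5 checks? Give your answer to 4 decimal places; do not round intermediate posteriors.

0.1702

Each posterior becomes the prior for the next update.
After the IDS='alert': P(compromised) = 0.7·0.2000 / (0.7·0.2000 + 0.35·0.8000) ≈ 0.3333
After the outbound-traffic monitor='normal': P(compromised) = 0.4·0.3333 / (0.4·0.3333 + 0.6·0.6667) ≈ 0.2500
After the outbound-traffic monitor='normal': P(compromised) = 0.4·0.2500 / (0.4·0.2500 + 0.6·0.7500) ≈ 0.1818
After the IDS='alert': P(compromised) = 0.7·0.1818 / (0.7·0.1818 + 0.35·0.8182) ≈ 0.3077
After the IDS='quiet': P(compromised) = 0.3·0.3077 / (0.3·0.3077 + 0.65·0.6923) ≈ 0.1702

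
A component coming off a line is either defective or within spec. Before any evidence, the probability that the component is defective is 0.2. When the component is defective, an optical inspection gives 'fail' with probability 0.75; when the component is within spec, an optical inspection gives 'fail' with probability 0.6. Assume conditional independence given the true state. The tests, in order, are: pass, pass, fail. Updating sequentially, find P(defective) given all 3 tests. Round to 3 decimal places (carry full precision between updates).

0.109

Each posterior becomes the prior for the next update.
After 'pass': P(defective) = 0.25·0.2000 / (0.25·0.2000 + 0.4·0.8000) ≈ 0.1351
After 'pass': P(defective) = 0.25·0.1351 / (0.25·0.1351 + 0.4·0.8649) ≈ 0.0890
After 'fail': P(defective) = 0.75·0.0890 / (0.75·0.0890 + 0.6·0.9110) ≈ 0.1088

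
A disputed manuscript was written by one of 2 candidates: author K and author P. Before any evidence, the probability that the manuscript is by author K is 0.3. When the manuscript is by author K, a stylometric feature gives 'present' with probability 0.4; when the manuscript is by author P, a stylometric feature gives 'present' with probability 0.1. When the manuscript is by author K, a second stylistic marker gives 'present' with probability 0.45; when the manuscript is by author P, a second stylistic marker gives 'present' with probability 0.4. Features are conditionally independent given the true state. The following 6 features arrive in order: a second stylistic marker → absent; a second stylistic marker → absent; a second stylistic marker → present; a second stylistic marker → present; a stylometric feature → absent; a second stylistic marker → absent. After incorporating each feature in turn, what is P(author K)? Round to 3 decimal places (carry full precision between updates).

After a second stylistic marker='absent': P(author K) = 0.55·0.3000 / (0.55·0.3000 + 0.6·0.7000) ≈ 0.2821
After a second stylistic marker='absent': P(author K) = 0.55·0.2821 / (0.55·0.2821 + 0.6·0.7179) ≈ 0.2648
After a second stylistic marker='present': P(author K) = 0.45·0.2648 / (0.45·0.2648 + 0.4·0.7352) ≈ 0.2883
After a second stylistic marker='present': P(author K) = 0.45·0.2883 / (0.45·0.2883 + 0.4·0.7117) ≈ 0.3131
After a stylometric feature='absent': P(author K) = 0.6·0.3131 / (0.6·0.3131 + 0.9·0.6869) ≈ 0.2330
After a second stylistic marker='absent': P(author K) = 0.55·0.2330 / (0.55·0.2330 + 0.6·0.7670) ≈ 0.2179

0.218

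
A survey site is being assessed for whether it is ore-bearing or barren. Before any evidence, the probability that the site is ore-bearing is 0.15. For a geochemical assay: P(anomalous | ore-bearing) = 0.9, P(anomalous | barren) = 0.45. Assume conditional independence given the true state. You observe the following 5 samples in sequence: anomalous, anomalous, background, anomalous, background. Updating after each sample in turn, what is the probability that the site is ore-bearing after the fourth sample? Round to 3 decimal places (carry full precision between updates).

0.204

After 'anomalous': P(ore) = 0.9·0.1500 / (0.9·0.1500 + 0.45·0.8500) ≈ 0.2609
After 'anomalous': P(ore) = 0.9·0.2609 / (0.9·0.2609 + 0.45·0.7391) ≈ 0.4138
After 'background': P(ore) = 0.1·0.4138 / (0.1·0.4138 + 0.55·0.5862) ≈ 0.1137
After 'anomalous': P(ore) = 0.9·0.1137 / (0.9·0.1137 + 0.45·0.8863) ≈ 0.2043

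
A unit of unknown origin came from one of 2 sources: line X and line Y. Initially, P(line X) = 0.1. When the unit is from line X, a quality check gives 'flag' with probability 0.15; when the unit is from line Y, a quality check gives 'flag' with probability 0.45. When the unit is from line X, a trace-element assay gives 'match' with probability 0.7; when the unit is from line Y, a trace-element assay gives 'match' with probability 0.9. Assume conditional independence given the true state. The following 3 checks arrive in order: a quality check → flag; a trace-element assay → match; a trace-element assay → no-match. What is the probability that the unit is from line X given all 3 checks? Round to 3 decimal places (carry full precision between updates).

0.080

Apply Bayes' rule sequentially, carrying P(line X) forward.
After a quality check='flag': P(line X) = 0.15·0.1000 / (0.15·0.1000 + 0.45·0.9000) ≈ 0.0357
After a trace-element assay='match': P(line X) = 0.7·0.0357 / (0.7·0.0357 + 0.9·0.9643) ≈ 0.0280
After a trace-element assay='no-match': P(line X) = 0.3·0.0280 / (0.3·0.0280 + 0.1·0.9720) ≈ 0.0795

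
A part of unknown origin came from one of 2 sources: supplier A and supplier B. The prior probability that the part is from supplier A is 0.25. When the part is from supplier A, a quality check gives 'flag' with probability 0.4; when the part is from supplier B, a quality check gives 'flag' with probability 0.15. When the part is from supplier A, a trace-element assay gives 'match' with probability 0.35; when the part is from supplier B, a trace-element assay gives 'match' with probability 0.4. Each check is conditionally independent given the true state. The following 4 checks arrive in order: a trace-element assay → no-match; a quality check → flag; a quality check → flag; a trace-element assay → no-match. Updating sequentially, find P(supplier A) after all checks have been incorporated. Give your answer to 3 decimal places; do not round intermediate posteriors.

0.736

After a trace-element assay='no-match': P(supplier A) = 0.65·0.2500 / (0.65·0.2500 + 0.6·0.7500) ≈ 0.2653
After a quality check='flag': P(supplier A) = 0.4·0.2653 / (0.4·0.2653 + 0.15·0.7347) ≈ 0.4906
After a quality check='flag': P(supplier A) = 0.4·0.4906 / (0.4·0.4906 + 0.15·0.5094) ≈ 0.7197
After a trace-element assay='no-match': P(supplier A) = 0.65·0.7197 / (0.65·0.7197 + 0.6·0.2803) ≈ 0.7356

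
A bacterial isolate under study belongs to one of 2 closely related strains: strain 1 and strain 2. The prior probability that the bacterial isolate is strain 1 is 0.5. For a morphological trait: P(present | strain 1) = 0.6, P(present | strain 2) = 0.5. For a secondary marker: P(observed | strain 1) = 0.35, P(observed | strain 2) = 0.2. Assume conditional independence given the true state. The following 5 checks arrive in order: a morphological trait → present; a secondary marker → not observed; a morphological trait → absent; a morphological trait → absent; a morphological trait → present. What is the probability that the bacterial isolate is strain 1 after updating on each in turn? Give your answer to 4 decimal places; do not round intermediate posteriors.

0.4282

After a morphological trait='present': P(strain 1) = 0.6·0.5000 / (0.6·0.5000 + 0.5·0.5000) ≈ 0.5455
After a secondary marker='not observed': P(strain 1) = 0.65·0.5455 / (0.65·0.5455 + 0.8·0.4545) ≈ 0.4937
After a morphological trait='absent': P(strain 1) = 0.4·0.4937 / (0.4·0.4937 + 0.5·0.5063) ≈ 0.4382
After a morphological trait='absent': P(strain 1) = 0.4·0.4382 / (0.4·0.4382 + 0.5·0.5618) ≈ 0.3842
After a morphological trait='present': P(strain 1) = 0.6·0.3842 / (0.6·0.3842 + 0.5·0.6158) ≈ 0.4282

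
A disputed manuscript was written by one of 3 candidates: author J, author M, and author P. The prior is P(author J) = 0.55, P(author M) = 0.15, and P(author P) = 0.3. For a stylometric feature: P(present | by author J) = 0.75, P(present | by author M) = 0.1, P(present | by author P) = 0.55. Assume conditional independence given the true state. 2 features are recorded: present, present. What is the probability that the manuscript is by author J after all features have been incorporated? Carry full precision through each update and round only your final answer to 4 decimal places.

After 'present': normaliser = 0.75·0.5500 + 0.1·0.1500 + 0.55·0.3000; P(author J) ≈ 0.6962, P(author M) ≈ 0.0253, P(author P) ≈ 0.2785
After 'present': normaliser = 0.75·0.6962 + 0.1·0.0253 + 0.55·0.2785; P(author J) ≈ 0.7703, P(author M) ≈ 0.0037, P(author P) ≈ 0.2260

0.7703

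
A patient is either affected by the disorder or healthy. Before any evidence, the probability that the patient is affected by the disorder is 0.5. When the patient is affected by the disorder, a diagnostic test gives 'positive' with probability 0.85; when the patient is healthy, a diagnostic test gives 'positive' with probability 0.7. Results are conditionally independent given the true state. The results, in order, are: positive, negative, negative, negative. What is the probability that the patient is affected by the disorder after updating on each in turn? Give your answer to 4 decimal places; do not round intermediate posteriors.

Apply Bayes' rule sequentially, carrying P(affected) forward.
After 'positive': P(affected) = 0.85·0.5000 / (0.85·0.5000 + 0.7·0.5000) ≈ 0.5484
After 'negative': P(affected) = 0.15·0.5484 / (0.15·0.5484 + 0.3·0.4516) ≈ 0.3778
After 'negative': P(affected) = 0.15·0.3778 / (0.15·0.3778 + 0.3·0.6222) ≈ 0.2329
After 'negative': P(affected) = 0.15·0.2329 / (0.15·0.2329 + 0.3·0.7671) ≈ 0.1318

0.1318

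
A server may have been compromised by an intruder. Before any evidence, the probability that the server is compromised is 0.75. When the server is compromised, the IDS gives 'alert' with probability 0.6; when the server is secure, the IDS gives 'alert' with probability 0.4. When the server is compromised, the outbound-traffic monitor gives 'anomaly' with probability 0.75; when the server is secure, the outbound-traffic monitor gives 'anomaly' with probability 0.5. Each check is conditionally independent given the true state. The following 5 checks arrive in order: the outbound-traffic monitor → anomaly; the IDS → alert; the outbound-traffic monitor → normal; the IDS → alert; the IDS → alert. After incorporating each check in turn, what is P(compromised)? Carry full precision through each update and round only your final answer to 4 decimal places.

0.8836

After the outbound-traffic monitor='anomaly': P(compromised) = 0.75·0.7500 / (0.75·0.7500 + 0.5·0.2500) ≈ 0.8182
After the IDS='alert': P(compromised) = 0.6·0.8182 / (0.6·0.8182 + 0.4·0.1818) ≈ 0.8710
After the outbound-traffic monitor='normal': P(compromised) = 0.25·0.8710 / (0.25·0.8710 + 0.5·0.1290) ≈ 0.7714
After the IDS='alert': P(compromised) = 0.6·0.7714 / (0.6·0.7714 + 0.4·0.2286) ≈ 0.8351
After the IDS='alert': P(compromised) = 0.6·0.8351 / (0.6·0.8351 + 0.4·0.1649) ≈ 0.8836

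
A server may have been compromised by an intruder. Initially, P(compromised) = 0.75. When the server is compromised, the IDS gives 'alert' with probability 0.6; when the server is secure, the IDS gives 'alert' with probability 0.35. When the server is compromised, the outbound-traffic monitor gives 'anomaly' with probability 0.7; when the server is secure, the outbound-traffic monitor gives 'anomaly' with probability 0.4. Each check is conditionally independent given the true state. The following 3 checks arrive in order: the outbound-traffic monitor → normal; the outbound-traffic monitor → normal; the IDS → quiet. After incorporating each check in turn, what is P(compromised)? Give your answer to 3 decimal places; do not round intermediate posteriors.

After the outbound-traffic monitor='normal': P(compromised) = 0.3·0.7500 / (0.3·0.7500 + 0.6·0.2500) ≈ 0.6000
After the outbound-traffic monitor='normal': P(compromised) = 0.3·0.6000 / (0.3·0.6000 + 0.6·0.4000) ≈ 0.4286
After the IDS='quiet': P(compromised) = 0.4·0.4286 / (0.4·0.4286 + 0.65·0.5714) ≈ 0.3158

0.316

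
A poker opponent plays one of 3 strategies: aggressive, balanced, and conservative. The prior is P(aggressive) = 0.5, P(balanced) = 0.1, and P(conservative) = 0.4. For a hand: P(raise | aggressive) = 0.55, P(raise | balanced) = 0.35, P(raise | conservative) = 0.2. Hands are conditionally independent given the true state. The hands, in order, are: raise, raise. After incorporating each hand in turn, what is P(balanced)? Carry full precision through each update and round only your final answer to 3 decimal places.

Each posterior becomes the prior for the next update.
After 'raise': normaliser = 0.55·0.5000 + 0.35·0.1000 + 0.2·0.4000; P(aggressive) ≈ 0.7051, P(balanced) ≈ 0.0897, P(conservative) ≈ 0.2051
After 'raise': normaliser = 0.55·0.7051 + 0.35·0.0897 + 0.2·0.2051; P(aggressive) ≈ 0.8426, P(balanced) ≈ 0.0682, P(conservative) ≈ 0.0891

0.068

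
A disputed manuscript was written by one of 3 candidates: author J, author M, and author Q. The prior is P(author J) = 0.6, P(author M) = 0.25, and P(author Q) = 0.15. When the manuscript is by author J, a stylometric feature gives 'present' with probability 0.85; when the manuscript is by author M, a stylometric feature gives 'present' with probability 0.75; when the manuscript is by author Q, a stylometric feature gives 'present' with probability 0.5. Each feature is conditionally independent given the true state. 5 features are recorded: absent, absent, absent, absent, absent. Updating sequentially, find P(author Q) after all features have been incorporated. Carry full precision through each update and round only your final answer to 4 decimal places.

After 'absent': normaliser = 0.15·0.6000 + 0.25·0.2500 + 0.5·0.1500; P(author J) ≈ 0.3956, P(author M) ≈ 0.2747, P(author Q) ≈ 0.3297
After 'absent': normaliser = 0.15·0.3956 + 0.25·0.2747 + 0.5·0.3297; P(author J) ≈ 0.2026, P(author M) ≈ 0.2345, P(author Q) ≈ 0.5629
After 'absent': normaliser = 0.15·0.2026 + 0.25·0.2345 + 0.5·0.5629; P(author J) ≈ 0.0820, P(author M) ≈ 0.1583, P(author Q) ≈ 0.7597
After 'absent': normaliser = 0.15·0.0820 + 0.25·0.1583 + 0.5·0.7597; P(author J) ≈ 0.0285, P(author M) ≈ 0.0917, P(author Q) ≈ 0.8798
After 'absent': normaliser = 0.15·0.0285 + 0.25·0.0917 + 0.5·0.8798; P(author J) ≈ 0.0092, P(author M) ≈ 0.0491, P(author Q) ≈ 0.9418

0.9418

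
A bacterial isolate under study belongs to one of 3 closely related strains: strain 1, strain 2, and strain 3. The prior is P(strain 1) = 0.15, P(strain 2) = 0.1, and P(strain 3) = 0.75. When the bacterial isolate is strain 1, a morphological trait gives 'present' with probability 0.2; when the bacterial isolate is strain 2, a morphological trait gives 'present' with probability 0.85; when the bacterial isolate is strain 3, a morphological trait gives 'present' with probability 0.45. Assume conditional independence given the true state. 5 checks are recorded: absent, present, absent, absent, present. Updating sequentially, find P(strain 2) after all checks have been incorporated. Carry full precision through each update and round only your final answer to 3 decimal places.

After 'absent': normaliser = 0.8·0.1500 + 0.15·0.1000 + 0.55·0.7500; P(strain 1) ≈ 0.2192, P(strain 2) ≈ 0.0274, P(strain 3) ≈ 0.7534
After 'present': normaliser = 0.2·0.2192 + 0.85·0.0274 + 0.45·0.7534; P(strain 1) ≈ 0.1079, P(strain 2) ≈ 0.0573, P(strain 3) ≈ 0.8347
After 'absent': normaliser = 0.8·0.1079 + 0.15·0.0573 + 0.55·0.8347; P(strain 1) ≈ 0.1558, P(strain 2) ≈ 0.0155, P(strain 3) ≈ 0.8286
After 'absent': normaliser = 0.8·0.1558 + 0.15·0.0155 + 0.55·0.8286; P(strain 1) ≈ 0.2139, P(strain 2) ≈ 0.0040, P(strain 3) ≈ 0.7821
After 'present': normaliser = 0.2·0.2139 + 0.85·0.0040 + 0.45·0.7821; P(strain 1) ≈ 0.1075, P(strain 2) ≈ 0.0085, P(strain 3) ≈ 0.8840

0.009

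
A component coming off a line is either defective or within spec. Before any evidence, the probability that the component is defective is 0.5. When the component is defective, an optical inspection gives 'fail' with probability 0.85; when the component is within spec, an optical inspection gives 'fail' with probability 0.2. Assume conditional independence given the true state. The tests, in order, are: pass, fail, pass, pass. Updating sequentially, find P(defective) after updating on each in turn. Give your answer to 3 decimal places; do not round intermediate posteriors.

After 'pass': P(defective) = 0.15·0.5000 / (0.15·0.5000 + 0.8·0.5000) ≈ 0.1579
After 'fail': P(defective) = 0.85·0.1579 / (0.85·0.1579 + 0.2·0.8421) ≈ 0.4435
After 'pass': P(defective) = 0.15·0.4435 / (0.15·0.4435 + 0.8·0.5565) ≈ 0.1300
After 'pass': P(defective) = 0.15·0.1300 / (0.15·0.1300 + 0.8·0.8700) ≈ 0.0273

0.027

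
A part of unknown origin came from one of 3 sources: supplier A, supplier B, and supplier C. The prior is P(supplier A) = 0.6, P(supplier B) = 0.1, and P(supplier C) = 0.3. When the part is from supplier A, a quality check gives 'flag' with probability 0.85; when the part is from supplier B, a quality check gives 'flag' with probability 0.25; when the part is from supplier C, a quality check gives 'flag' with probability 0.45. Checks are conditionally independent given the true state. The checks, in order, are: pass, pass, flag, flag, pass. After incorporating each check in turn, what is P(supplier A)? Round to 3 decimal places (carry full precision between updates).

0.103

Each posterior becomes the prior for the next update.
After 'pass': normaliser = 0.15·0.6000 + 0.75·0.1000 + 0.55·0.3000; P(supplier A) ≈ 0.2727, P(supplier B) ≈ 0.2273, P(supplier C) ≈ 0.5000
After 'pass': normaliser = 0.15·0.2727 + 0.75·0.2273 + 0.55·0.5000; P(supplier A) ≈ 0.0841, P(supplier B) ≈ 0.3505, P(supplier C) ≈ 0.5654
After 'flag': normaliser = 0.85·0.0841 + 0.25·0.3505 + 0.45·0.5654; P(supplier A) ≈ 0.1729, P(supplier B) ≈ 0.2119, P(supplier C) ≈ 0.6153
After 'flag': normaliser = 0.85·0.1729 + 0.25·0.2119 + 0.45·0.6153; P(supplier A) ≈ 0.3082, P(supplier B) ≈ 0.1111, P(supplier C) ≈ 0.5807
After 'pass': normaliser = 0.15·0.3082 + 0.75·0.1111 + 0.55·0.5807; P(supplier A) ≈ 0.1030, P(supplier B) ≈ 0.1856, P(supplier C) ≈ 0.7114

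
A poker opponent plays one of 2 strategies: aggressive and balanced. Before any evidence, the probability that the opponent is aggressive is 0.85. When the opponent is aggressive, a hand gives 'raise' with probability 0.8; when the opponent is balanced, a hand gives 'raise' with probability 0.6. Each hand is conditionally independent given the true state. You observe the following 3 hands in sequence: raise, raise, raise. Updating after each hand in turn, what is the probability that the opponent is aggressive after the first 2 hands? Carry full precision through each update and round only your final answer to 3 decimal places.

0.910

After 'raise': P(aggressive) = 0.8·0.8500 / (0.8·0.8500 + 0.6·0.1500) ≈ 0.8831
After 'raise': P(aggressive) = 0.8·0.8831 / (0.8·0.8831 + 0.6·0.1169) ≈ 0.9097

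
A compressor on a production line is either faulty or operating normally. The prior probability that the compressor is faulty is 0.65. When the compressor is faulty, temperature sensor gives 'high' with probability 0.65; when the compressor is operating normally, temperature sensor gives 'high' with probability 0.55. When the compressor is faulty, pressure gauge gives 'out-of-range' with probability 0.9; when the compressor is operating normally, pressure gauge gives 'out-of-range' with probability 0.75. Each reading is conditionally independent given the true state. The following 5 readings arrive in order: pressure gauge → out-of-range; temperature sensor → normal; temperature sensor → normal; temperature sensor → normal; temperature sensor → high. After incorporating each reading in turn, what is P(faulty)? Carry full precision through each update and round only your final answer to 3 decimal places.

0.553

After pressure gauge='out-of-range': P(faulty) = 0.9·0.6500 / (0.9·0.6500 + 0.75·0.3500) ≈ 0.6903
After temperature sensor='normal': P(faulty) = 0.35·0.6903 / (0.35·0.6903 + 0.45·0.3097) ≈ 0.6341
After temperature sensor='normal': P(faulty) = 0.35·0.6341 / (0.35·0.6341 + 0.45·0.3659) ≈ 0.5741
After temperature sensor='normal': P(faulty) = 0.35·0.5741 / (0.35·0.5741 + 0.45·0.4259) ≈ 0.5119
After temperature sensor='high': P(faulty) = 0.65·0.5119 / (0.65·0.5119 + 0.55·0.4881) ≈ 0.5534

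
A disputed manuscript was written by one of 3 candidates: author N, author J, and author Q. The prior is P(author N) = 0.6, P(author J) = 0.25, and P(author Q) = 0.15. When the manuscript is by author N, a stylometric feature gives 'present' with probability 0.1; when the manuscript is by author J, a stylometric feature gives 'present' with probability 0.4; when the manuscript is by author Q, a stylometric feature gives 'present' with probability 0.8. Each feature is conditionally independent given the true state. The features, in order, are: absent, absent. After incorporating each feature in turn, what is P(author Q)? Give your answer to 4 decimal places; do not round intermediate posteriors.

0.0103

Apply Bayes' rule sequentially, carrying P(author Q) forward.
After 'absent': normaliser = 0.9·0.6000 + 0.6·0.2500 + 0.2·0.1500; P(author N) ≈ 0.7500, P(author J) ≈ 0.2083, P(author Q) ≈ 0.0417
After 'absent': normaliser = 0.9·0.7500 + 0.6·0.2083 + 0.2·0.0417; P(author N) ≈ 0.8351, P(author J) ≈ 0.1546, P(author Q) ≈ 0.0103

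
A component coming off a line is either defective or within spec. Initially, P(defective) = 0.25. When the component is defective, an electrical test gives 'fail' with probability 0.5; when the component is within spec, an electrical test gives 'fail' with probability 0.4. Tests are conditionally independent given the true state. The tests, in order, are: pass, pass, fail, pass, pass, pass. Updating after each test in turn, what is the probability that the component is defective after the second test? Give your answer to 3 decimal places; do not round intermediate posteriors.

After 'pass': P(defective) = 0.5·0.2500 / (0.5·0.2500 + 0.6·0.7500) ≈ 0.2174
After 'pass': P(defective) = 0.5·0.2174 / (0.5·0.2174 + 0.6·0.7826) ≈ 0.1880

0.188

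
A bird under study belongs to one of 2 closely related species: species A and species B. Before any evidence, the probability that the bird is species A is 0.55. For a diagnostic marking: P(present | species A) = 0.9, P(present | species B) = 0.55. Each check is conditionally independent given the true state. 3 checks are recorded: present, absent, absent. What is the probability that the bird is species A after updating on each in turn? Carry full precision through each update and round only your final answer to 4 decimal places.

Each posterior becomes the prior for the next update.
After 'present': P(species A) = 0.9·0.5500 / (0.9·0.5500 + 0.55·0.4500) ≈ 0.6667
After 'absent': P(species A) = 0.1·0.6667 / (0.1·0.6667 + 0.45·0.3333) ≈ 0.3077
After 'absent': P(species A) = 0.1·0.3077 / (0.1·0.3077 + 0.45·0.6923) ≈ 0.0899

0.0899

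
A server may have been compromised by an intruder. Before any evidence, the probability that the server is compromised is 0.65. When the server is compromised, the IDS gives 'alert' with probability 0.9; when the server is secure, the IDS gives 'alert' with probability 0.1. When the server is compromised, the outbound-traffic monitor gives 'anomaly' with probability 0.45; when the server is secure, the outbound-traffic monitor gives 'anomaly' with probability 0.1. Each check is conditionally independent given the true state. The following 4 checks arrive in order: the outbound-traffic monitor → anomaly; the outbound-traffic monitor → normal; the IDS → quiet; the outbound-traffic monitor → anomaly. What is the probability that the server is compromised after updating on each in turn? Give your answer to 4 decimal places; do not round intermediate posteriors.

Each posterior becomes the prior for the next update.
After the outbound-traffic monitor='anomaly': P(compromised) = 0.45·0.6500 / (0.45·0.6500 + 0.1·0.3500) ≈ 0.8931
After the outbound-traffic monitor='normal': P(compromised) = 0.55·0.8931 / (0.55·0.8931 + 0.9·0.1069) ≈ 0.8363
After the IDS='quiet': P(compromised) = 0.1·0.8363 / (0.1·0.8363 + 0.9·0.1637) ≈ 0.3620
After the outbound-traffic monitor='anomaly': P(compromised) = 0.45·0.3620 / (0.45·0.3620 + 0.1·0.6380) ≈ 0.7186

0.7186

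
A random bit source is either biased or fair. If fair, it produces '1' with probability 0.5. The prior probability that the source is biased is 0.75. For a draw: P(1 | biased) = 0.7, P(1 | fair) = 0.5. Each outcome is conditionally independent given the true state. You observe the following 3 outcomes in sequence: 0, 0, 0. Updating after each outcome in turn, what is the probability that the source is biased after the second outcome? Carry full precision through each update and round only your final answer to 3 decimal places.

0.519

After '0': P(biased) = 0.3·0.7500 / (0.3·0.7500 + 0.5·0.2500) ≈ 0.6429
After '0': P(biased) = 0.3·0.6429 / (0.3·0.6429 + 0.5·0.3571) ≈ 0.5192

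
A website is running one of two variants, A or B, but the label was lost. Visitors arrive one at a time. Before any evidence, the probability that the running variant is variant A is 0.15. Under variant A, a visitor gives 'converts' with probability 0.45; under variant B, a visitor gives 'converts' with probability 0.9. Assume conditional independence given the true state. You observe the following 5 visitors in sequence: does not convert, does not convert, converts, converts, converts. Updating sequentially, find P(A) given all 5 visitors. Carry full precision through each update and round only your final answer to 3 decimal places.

Apply Bayes' rule sequentially, carrying P(A) forward.
After 'does not convert': P(A) = 0.55·0.1500 / (0.55·0.1500 + 0.1·0.8500) ≈ 0.4925
After 'does not convert': P(A) = 0.55·0.4925 / (0.55·0.4925 + 0.1·0.5075) ≈ 0.8422
After 'converts': P(A) = 0.45·0.8422 / (0.45·0.8422 + 0.9·0.1578) ≈ 0.7275
After 'converts': P(A) = 0.45·0.7275 / (0.45·0.7275 + 0.9·0.2725) ≈ 0.5717
After 'converts': P(A) = 0.45·0.5717 / (0.45·0.5717 + 0.9·0.4283) ≈ 0.4002

0.400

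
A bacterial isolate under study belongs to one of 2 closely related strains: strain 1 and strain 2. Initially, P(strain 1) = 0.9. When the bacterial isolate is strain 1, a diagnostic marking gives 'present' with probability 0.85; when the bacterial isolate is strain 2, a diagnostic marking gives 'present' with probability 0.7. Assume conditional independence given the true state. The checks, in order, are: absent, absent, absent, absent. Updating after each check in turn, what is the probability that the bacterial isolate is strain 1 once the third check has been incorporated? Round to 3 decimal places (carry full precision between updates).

After 'absent': P(strain 1) = 0.15·0.9000 / (0.15·0.9000 + 0.3·0.1000) ≈ 0.8182
After 'absent': P(strain 1) = 0.15·0.8182 / (0.15·0.8182 + 0.3·0.1818) ≈ 0.6923
After 'absent': P(strain 1) = 0.15·0.6923 / (0.15·0.6923 + 0.3·0.3077) ≈ 0.5294

0.529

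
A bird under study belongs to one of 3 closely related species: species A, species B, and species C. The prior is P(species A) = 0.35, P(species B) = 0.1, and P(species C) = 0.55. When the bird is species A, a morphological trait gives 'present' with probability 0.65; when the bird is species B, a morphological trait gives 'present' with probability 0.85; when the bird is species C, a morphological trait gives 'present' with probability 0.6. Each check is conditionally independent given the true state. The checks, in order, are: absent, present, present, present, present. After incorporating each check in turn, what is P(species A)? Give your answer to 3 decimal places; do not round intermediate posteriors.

0.376

After 'absent': normaliser = 0.35·0.3500 + 0.15·0.1000 + 0.4·0.5500; P(species A) ≈ 0.3427, P(species B) ≈ 0.0420, P(species C) ≈ 0.6154
After 'present': normaliser = 0.65·0.3427 + 0.85·0.0420 + 0.6·0.6154; P(species A) ≈ 0.3549, P(species B) ≈ 0.0568, P(species C) ≈ 0.5883
After 'present': normaliser = 0.65·0.3549 + 0.85·0.0568 + 0.6·0.5883; P(species A) ≈ 0.3650, P(species B) ≈ 0.0764, P(species C) ≈ 0.5586
After 'present': normaliser = 0.65·0.3650 + 0.85·0.0764 + 0.6·0.5586; P(species A) ≈ 0.3723, P(species B) ≈ 0.1019, P(species C) ≈ 0.5258
After 'present': normaliser = 0.65·0.3723 + 0.85·0.1019 + 0.6·0.5258; P(species A) ≈ 0.3757, P(species B) ≈ 0.1345, P(species C) ≈ 0.4898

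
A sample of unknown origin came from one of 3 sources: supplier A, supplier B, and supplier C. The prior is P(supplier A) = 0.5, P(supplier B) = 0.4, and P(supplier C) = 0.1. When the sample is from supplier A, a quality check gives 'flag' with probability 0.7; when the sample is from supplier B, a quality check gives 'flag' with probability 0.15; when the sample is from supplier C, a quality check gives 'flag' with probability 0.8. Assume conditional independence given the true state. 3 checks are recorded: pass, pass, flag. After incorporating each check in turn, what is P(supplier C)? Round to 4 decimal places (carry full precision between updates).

After 'pass': normaliser = 0.3·0.5000 + 0.85·0.4000 + 0.2·0.1000; P(supplier A) ≈ 0.2941, P(supplier B) ≈ 0.6667, P(supplier C) ≈ 0.0392
After 'pass': normaliser = 0.3·0.2941 + 0.85·0.6667 + 0.2·0.0392; P(supplier A) ≈ 0.1331, P(supplier B) ≈ 0.8550, P(supplier C) ≈ 0.0118
After 'flag': normaliser = 0.7·0.1331 + 0.15·0.8550 + 0.8·0.0118; P(supplier A) ≈ 0.4036, P(supplier B) ≈ 0.5554, P(supplier C) ≈ 0.0410

0.0410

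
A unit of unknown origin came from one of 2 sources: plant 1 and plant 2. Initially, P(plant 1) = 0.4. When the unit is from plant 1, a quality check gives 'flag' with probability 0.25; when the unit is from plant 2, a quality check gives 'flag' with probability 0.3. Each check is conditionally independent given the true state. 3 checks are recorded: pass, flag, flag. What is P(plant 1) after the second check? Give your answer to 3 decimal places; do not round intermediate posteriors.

0.373

After 'pass': P(plant 1) = 0.75·0.4000 / (0.75·0.4000 + 0.7·0.6000) ≈ 0.4167
After 'flag': P(plant 1) = 0.25·0.4167 / (0.25·0.4167 + 0.3·0.5833) ≈ 0.3731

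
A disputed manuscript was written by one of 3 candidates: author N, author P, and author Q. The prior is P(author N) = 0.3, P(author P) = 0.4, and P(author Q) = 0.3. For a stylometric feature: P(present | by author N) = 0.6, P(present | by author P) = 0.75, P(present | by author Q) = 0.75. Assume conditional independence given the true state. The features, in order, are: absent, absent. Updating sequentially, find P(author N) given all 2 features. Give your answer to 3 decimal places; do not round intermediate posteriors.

0.523

After 'absent': normaliser = 0.4·0.3000 + 0.25·0.4000 + 0.25·0.3000; P(author N) ≈ 0.4068, P(author P) ≈ 0.3390, P(author Q) ≈ 0.2542
After 'absent': normaliser = 0.4·0.4068 + 0.25·0.3390 + 0.25·0.2542; P(author N) ≈ 0.5232, P(author P) ≈ 0.2725, P(author Q) ≈ 0.2044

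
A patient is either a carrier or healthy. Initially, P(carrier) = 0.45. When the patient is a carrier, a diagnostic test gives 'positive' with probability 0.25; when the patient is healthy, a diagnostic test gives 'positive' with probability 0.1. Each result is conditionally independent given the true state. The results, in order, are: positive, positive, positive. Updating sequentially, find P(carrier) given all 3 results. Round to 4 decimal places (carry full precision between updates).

Each posterior becomes the prior for the next update.
After 'positive': P(carrier) = 0.25·0.4500 / (0.25·0.4500 + 0.1·0.5500) ≈ 0.6716
After 'positive': P(carrier) = 0.25·0.6716 / (0.25·0.6716 + 0.1·0.3284) ≈ 0.8364
After 'positive': P(carrier) = 0.25·0.8364 / (0.25·0.8364 + 0.1·0.1636) ≈ 0.9275

0.9275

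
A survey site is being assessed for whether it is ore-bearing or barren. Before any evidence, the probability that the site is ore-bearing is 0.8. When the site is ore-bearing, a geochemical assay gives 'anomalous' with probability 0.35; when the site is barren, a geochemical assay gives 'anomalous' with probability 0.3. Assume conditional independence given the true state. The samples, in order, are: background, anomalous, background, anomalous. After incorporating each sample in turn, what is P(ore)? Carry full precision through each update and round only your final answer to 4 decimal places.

After 'background': P(ore) = 0.65·0.8000 / (0.65·0.8000 + 0.7·0.2000) ≈ 0.7879
After 'anomalous': P(ore) = 0.35·0.7879 / (0.35·0.7879 + 0.3·0.2121) ≈ 0.8125
After 'background': P(ore) = 0.65·0.8125 / (0.65·0.8125 + 0.7·0.1875) ≈ 0.8009
After 'anomalous': P(ore) = 0.35·0.8009 / (0.35·0.8009 + 0.3·0.1991) ≈ 0.8244

0.8244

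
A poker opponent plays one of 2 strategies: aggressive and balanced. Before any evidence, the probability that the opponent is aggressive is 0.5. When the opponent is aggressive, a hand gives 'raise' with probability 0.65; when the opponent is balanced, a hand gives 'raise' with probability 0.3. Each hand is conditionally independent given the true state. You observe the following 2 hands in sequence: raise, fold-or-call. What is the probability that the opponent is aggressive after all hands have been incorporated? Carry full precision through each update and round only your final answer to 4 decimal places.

0.5200

After 'raise': P(aggressive) = 0.65·0.5000 / (0.65·0.5000 + 0.3·0.5000) ≈ 0.6842
After 'fold-or-call': P(aggressive) = 0.35·0.6842 / (0.35·0.6842 + 0.7·0.3158) ≈ 0.5200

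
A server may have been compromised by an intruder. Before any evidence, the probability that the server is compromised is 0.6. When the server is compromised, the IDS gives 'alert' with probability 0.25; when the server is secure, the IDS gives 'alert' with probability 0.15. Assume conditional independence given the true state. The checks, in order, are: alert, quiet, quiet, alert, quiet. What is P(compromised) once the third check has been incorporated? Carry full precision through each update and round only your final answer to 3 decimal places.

After 'alert': P(compromised) = 0.25·0.6000 / (0.25·0.6000 + 0.15·0.4000) ≈ 0.7143
After 'quiet': P(compromised) = 0.75·0.7143 / (0.75·0.7143 + 0.85·0.2857) ≈ 0.6881
After 'quiet': P(compromised) = 0.75·0.6881 / (0.75·0.6881 + 0.85·0.3119) ≈ 0.6606

0.661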